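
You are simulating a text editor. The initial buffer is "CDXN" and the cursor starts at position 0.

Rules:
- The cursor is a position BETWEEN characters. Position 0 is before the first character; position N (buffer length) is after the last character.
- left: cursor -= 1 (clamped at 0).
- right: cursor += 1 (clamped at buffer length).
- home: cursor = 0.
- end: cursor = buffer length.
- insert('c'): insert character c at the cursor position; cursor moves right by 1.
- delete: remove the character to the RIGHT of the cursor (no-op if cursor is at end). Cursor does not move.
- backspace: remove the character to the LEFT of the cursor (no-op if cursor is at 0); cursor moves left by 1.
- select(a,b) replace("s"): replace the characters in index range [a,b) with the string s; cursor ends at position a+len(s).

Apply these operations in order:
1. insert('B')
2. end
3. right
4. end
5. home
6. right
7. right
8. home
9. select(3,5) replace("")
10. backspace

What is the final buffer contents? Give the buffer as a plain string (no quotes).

Answer: BC

Derivation:
After op 1 (insert('B')): buf='BCDXN' cursor=1
After op 2 (end): buf='BCDXN' cursor=5
After op 3 (right): buf='BCDXN' cursor=5
After op 4 (end): buf='BCDXN' cursor=5
After op 5 (home): buf='BCDXN' cursor=0
After op 6 (right): buf='BCDXN' cursor=1
After op 7 (right): buf='BCDXN' cursor=2
After op 8 (home): buf='BCDXN' cursor=0
After op 9 (select(3,5) replace("")): buf='BCD' cursor=3
After op 10 (backspace): buf='BC' cursor=2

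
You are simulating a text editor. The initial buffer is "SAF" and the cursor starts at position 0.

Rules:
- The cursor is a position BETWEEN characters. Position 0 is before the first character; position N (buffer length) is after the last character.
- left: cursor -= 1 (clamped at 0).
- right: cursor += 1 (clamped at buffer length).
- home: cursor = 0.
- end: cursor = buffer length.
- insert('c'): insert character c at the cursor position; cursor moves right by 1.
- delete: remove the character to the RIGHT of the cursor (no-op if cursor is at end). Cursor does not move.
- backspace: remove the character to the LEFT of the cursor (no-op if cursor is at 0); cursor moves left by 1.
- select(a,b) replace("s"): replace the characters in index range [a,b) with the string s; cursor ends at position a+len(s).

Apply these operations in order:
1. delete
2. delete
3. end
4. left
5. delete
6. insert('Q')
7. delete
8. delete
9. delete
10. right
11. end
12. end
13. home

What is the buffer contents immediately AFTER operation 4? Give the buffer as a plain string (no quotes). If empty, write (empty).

After op 1 (delete): buf='AF' cursor=0
After op 2 (delete): buf='F' cursor=0
After op 3 (end): buf='F' cursor=1
After op 4 (left): buf='F' cursor=0

Answer: F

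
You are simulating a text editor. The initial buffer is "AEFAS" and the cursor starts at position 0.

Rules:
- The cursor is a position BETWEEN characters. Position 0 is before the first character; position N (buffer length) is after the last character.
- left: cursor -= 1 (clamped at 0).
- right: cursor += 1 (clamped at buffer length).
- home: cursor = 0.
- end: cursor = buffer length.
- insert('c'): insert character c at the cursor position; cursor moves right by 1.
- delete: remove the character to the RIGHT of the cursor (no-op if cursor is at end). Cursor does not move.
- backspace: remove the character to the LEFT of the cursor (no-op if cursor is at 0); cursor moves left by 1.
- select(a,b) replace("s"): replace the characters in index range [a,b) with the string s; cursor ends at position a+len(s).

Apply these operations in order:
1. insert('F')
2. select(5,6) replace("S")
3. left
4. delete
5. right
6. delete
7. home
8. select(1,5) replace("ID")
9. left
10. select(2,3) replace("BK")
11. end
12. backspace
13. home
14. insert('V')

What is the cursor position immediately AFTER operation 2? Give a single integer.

Answer: 6

Derivation:
After op 1 (insert('F')): buf='FAEFAS' cursor=1
After op 2 (select(5,6) replace("S")): buf='FAEFAS' cursor=6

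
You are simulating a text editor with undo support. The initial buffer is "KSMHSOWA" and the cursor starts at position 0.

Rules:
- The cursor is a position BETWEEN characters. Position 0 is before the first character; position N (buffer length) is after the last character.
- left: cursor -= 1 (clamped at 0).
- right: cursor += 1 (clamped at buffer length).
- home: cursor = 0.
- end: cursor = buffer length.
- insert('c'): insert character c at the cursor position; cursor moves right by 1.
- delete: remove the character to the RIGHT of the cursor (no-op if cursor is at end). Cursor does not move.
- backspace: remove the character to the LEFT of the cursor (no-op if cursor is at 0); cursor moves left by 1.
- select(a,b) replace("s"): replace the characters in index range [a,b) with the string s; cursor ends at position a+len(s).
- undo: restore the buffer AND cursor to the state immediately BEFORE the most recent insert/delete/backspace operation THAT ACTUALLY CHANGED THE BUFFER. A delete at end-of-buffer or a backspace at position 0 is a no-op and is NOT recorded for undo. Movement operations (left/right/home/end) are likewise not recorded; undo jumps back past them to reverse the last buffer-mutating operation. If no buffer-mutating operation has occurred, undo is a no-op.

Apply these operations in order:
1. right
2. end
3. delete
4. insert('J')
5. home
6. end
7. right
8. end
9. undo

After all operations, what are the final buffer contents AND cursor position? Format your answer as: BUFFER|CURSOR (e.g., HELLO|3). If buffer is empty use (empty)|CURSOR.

Answer: KSMHSOWA|8

Derivation:
After op 1 (right): buf='KSMHSOWA' cursor=1
After op 2 (end): buf='KSMHSOWA' cursor=8
After op 3 (delete): buf='KSMHSOWA' cursor=8
After op 4 (insert('J')): buf='KSMHSOWAJ' cursor=9
After op 5 (home): buf='KSMHSOWAJ' cursor=0
After op 6 (end): buf='KSMHSOWAJ' cursor=9
After op 7 (right): buf='KSMHSOWAJ' cursor=9
After op 8 (end): buf='KSMHSOWAJ' cursor=9
After op 9 (undo): buf='KSMHSOWA' cursor=8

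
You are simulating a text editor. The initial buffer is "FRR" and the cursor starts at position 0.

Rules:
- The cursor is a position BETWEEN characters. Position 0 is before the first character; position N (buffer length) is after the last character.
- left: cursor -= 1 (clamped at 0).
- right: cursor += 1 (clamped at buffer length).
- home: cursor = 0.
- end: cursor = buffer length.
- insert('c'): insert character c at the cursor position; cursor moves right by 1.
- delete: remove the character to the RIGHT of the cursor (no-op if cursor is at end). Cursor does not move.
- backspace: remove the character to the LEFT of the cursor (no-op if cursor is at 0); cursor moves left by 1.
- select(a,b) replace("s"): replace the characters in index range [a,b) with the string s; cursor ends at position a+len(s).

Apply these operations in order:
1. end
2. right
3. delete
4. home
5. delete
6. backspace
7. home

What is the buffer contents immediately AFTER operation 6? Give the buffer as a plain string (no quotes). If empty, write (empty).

After op 1 (end): buf='FRR' cursor=3
After op 2 (right): buf='FRR' cursor=3
After op 3 (delete): buf='FRR' cursor=3
After op 4 (home): buf='FRR' cursor=0
After op 5 (delete): buf='RR' cursor=0
After op 6 (backspace): buf='RR' cursor=0

Answer: RR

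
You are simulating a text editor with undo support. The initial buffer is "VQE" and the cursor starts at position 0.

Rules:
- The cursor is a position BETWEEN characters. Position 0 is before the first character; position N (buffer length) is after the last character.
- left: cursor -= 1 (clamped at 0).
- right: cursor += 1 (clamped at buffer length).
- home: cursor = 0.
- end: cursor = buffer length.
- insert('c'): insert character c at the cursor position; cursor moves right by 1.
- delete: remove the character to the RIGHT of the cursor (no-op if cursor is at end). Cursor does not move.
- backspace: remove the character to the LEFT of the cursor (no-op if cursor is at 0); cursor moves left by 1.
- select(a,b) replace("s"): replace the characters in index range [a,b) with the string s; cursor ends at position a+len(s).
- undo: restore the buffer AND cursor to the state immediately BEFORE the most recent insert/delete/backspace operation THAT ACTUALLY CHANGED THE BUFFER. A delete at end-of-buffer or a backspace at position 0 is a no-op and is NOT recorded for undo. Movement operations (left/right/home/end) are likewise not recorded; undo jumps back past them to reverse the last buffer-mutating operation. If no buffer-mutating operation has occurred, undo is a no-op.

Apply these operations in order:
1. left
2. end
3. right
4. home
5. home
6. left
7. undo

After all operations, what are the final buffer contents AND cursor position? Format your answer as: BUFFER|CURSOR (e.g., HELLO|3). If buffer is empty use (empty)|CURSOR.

After op 1 (left): buf='VQE' cursor=0
After op 2 (end): buf='VQE' cursor=3
After op 3 (right): buf='VQE' cursor=3
After op 4 (home): buf='VQE' cursor=0
After op 5 (home): buf='VQE' cursor=0
After op 6 (left): buf='VQE' cursor=0
After op 7 (undo): buf='VQE' cursor=0

Answer: VQE|0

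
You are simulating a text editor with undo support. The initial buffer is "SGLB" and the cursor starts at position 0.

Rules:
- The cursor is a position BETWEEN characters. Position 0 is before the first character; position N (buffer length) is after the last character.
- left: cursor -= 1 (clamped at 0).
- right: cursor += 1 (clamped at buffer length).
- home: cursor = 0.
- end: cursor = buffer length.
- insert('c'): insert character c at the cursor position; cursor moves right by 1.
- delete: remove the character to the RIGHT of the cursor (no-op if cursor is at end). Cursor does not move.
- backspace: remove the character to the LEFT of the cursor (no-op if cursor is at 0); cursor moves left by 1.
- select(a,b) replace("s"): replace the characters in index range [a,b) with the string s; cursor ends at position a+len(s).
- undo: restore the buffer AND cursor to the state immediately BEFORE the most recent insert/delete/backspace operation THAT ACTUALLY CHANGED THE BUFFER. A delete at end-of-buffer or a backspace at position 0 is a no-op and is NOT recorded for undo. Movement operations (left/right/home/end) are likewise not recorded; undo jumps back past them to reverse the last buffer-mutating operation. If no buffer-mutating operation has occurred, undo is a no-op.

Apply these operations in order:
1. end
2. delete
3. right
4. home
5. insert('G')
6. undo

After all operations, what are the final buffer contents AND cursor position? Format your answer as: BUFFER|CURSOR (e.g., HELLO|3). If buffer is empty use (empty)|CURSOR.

After op 1 (end): buf='SGLB' cursor=4
After op 2 (delete): buf='SGLB' cursor=4
After op 3 (right): buf='SGLB' cursor=4
After op 4 (home): buf='SGLB' cursor=0
After op 5 (insert('G')): buf='GSGLB' cursor=1
After op 6 (undo): buf='SGLB' cursor=0

Answer: SGLB|0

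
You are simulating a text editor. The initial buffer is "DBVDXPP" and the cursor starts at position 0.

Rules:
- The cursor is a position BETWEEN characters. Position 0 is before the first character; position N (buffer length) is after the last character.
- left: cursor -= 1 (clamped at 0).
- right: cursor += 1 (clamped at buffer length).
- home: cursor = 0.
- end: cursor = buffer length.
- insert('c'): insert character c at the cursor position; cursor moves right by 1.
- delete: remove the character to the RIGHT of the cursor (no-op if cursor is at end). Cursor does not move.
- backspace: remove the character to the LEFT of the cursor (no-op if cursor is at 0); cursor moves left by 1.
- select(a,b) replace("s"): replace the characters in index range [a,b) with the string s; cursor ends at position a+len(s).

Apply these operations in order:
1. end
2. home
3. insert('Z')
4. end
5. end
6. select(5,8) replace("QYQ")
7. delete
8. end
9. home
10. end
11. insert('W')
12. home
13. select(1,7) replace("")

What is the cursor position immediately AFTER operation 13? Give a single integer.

After op 1 (end): buf='DBVDXPP' cursor=7
After op 2 (home): buf='DBVDXPP' cursor=0
After op 3 (insert('Z')): buf='ZDBVDXPP' cursor=1
After op 4 (end): buf='ZDBVDXPP' cursor=8
After op 5 (end): buf='ZDBVDXPP' cursor=8
After op 6 (select(5,8) replace("QYQ")): buf='ZDBVDQYQ' cursor=8
After op 7 (delete): buf='ZDBVDQYQ' cursor=8
After op 8 (end): buf='ZDBVDQYQ' cursor=8
After op 9 (home): buf='ZDBVDQYQ' cursor=0
After op 10 (end): buf='ZDBVDQYQ' cursor=8
After op 11 (insert('W')): buf='ZDBVDQYQW' cursor=9
After op 12 (home): buf='ZDBVDQYQW' cursor=0
After op 13 (select(1,7) replace("")): buf='ZQW' cursor=1

Answer: 1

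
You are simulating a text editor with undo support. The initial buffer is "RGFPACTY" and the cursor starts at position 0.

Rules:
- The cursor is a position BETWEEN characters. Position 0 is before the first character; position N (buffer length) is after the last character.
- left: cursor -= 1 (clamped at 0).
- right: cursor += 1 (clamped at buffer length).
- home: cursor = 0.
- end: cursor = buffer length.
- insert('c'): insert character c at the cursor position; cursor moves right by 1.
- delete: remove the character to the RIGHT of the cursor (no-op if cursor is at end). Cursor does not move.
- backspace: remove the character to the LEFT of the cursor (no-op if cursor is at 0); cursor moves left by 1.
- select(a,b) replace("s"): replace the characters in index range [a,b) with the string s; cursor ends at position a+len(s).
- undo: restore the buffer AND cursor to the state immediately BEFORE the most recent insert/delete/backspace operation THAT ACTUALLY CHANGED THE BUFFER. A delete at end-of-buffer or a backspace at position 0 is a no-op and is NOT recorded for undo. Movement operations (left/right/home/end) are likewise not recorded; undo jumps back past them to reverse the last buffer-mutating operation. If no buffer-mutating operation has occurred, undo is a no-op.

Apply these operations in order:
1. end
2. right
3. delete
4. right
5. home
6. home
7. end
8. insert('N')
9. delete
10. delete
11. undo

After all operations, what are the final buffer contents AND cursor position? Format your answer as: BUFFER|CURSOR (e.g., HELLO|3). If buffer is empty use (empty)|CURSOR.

Answer: RGFPACTY|8

Derivation:
After op 1 (end): buf='RGFPACTY' cursor=8
After op 2 (right): buf='RGFPACTY' cursor=8
After op 3 (delete): buf='RGFPACTY' cursor=8
After op 4 (right): buf='RGFPACTY' cursor=8
After op 5 (home): buf='RGFPACTY' cursor=0
After op 6 (home): buf='RGFPACTY' cursor=0
After op 7 (end): buf='RGFPACTY' cursor=8
After op 8 (insert('N')): buf='RGFPACTYN' cursor=9
After op 9 (delete): buf='RGFPACTYN' cursor=9
After op 10 (delete): buf='RGFPACTYN' cursor=9
After op 11 (undo): buf='RGFPACTY' cursor=8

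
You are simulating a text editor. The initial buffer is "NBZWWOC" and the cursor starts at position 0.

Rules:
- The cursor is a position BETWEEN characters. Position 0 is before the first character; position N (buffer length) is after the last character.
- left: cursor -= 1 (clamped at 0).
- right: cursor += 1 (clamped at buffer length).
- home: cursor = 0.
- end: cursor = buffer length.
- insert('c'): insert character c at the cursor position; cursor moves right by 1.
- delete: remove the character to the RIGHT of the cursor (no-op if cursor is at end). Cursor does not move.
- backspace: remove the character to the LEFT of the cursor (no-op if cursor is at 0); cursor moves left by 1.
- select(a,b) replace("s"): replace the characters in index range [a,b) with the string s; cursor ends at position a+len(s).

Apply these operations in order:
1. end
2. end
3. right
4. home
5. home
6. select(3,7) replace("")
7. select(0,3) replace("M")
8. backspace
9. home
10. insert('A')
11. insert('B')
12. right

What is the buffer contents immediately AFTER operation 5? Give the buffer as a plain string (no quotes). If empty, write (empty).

After op 1 (end): buf='NBZWWOC' cursor=7
After op 2 (end): buf='NBZWWOC' cursor=7
After op 3 (right): buf='NBZWWOC' cursor=7
After op 4 (home): buf='NBZWWOC' cursor=0
After op 5 (home): buf='NBZWWOC' cursor=0

Answer: NBZWWOC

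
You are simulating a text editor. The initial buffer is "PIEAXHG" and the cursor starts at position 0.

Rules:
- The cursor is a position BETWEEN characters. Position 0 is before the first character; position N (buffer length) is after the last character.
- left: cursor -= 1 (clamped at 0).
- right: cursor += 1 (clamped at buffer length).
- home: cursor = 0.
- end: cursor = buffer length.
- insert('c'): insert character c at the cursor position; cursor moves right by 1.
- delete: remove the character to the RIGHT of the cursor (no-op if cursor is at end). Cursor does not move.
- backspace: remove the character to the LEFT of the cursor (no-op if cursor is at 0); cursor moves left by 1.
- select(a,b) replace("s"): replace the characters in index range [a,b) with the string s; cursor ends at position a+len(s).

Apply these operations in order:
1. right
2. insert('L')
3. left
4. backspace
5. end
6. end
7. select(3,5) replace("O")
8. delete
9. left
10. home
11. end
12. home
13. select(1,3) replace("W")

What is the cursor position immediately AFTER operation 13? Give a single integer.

After op 1 (right): buf='PIEAXHG' cursor=1
After op 2 (insert('L')): buf='PLIEAXHG' cursor=2
After op 3 (left): buf='PLIEAXHG' cursor=1
After op 4 (backspace): buf='LIEAXHG' cursor=0
After op 5 (end): buf='LIEAXHG' cursor=7
After op 6 (end): buf='LIEAXHG' cursor=7
After op 7 (select(3,5) replace("O")): buf='LIEOHG' cursor=4
After op 8 (delete): buf='LIEOG' cursor=4
After op 9 (left): buf='LIEOG' cursor=3
After op 10 (home): buf='LIEOG' cursor=0
After op 11 (end): buf='LIEOG' cursor=5
After op 12 (home): buf='LIEOG' cursor=0
After op 13 (select(1,3) replace("W")): buf='LWOG' cursor=2

Answer: 2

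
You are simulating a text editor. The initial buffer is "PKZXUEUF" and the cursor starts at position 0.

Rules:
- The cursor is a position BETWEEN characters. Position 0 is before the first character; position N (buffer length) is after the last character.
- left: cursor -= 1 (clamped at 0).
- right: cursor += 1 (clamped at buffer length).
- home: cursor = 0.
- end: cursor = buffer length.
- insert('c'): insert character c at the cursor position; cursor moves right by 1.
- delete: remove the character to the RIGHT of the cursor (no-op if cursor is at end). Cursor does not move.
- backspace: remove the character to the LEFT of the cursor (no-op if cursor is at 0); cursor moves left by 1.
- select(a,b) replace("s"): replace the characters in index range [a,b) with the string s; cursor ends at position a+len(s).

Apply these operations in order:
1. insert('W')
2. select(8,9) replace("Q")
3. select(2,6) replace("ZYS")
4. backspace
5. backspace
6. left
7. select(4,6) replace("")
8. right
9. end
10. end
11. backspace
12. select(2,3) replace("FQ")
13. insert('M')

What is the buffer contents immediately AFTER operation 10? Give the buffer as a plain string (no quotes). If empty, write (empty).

After op 1 (insert('W')): buf='WPKZXUEUF' cursor=1
After op 2 (select(8,9) replace("Q")): buf='WPKZXUEUQ' cursor=9
After op 3 (select(2,6) replace("ZYS")): buf='WPZYSEUQ' cursor=5
After op 4 (backspace): buf='WPZYEUQ' cursor=4
After op 5 (backspace): buf='WPZEUQ' cursor=3
After op 6 (left): buf='WPZEUQ' cursor=2
After op 7 (select(4,6) replace("")): buf='WPZE' cursor=4
After op 8 (right): buf='WPZE' cursor=4
After op 9 (end): buf='WPZE' cursor=4
After op 10 (end): buf='WPZE' cursor=4

Answer: WPZE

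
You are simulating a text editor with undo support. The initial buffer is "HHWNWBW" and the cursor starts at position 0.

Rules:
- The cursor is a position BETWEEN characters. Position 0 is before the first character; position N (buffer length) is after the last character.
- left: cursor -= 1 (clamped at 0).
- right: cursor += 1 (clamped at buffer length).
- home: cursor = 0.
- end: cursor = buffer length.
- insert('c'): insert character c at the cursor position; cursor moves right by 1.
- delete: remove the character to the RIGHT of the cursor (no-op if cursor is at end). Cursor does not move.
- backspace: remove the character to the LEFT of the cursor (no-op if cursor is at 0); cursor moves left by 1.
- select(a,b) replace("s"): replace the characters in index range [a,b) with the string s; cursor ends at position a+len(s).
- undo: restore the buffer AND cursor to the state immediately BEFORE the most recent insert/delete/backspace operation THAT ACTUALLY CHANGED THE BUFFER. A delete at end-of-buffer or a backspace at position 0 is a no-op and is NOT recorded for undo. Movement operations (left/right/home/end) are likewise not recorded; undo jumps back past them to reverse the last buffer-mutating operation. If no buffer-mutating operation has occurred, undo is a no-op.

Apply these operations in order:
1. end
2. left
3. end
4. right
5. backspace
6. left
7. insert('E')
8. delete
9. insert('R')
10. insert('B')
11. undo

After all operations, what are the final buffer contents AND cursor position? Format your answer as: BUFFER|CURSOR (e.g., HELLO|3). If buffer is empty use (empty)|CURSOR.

Answer: HHWNWER|7

Derivation:
After op 1 (end): buf='HHWNWBW' cursor=7
After op 2 (left): buf='HHWNWBW' cursor=6
After op 3 (end): buf='HHWNWBW' cursor=7
After op 4 (right): buf='HHWNWBW' cursor=7
After op 5 (backspace): buf='HHWNWB' cursor=6
After op 6 (left): buf='HHWNWB' cursor=5
After op 7 (insert('E')): buf='HHWNWEB' cursor=6
After op 8 (delete): buf='HHWNWE' cursor=6
After op 9 (insert('R')): buf='HHWNWER' cursor=7
After op 10 (insert('B')): buf='HHWNWERB' cursor=8
After op 11 (undo): buf='HHWNWER' cursor=7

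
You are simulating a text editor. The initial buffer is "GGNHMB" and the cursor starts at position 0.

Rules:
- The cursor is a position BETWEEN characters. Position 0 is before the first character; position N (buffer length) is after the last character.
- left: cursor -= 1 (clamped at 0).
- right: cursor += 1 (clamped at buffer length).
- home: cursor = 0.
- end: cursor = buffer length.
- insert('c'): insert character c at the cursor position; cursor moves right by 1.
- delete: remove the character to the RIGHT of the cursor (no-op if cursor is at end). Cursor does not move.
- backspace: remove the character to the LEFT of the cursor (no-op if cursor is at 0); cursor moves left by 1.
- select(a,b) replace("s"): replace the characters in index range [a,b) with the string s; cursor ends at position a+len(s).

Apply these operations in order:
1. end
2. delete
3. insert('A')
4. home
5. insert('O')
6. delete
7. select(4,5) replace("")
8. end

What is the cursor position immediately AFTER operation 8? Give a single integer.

After op 1 (end): buf='GGNHMB' cursor=6
After op 2 (delete): buf='GGNHMB' cursor=6
After op 3 (insert('A')): buf='GGNHMBA' cursor=7
After op 4 (home): buf='GGNHMBA' cursor=0
After op 5 (insert('O')): buf='OGGNHMBA' cursor=1
After op 6 (delete): buf='OGNHMBA' cursor=1
After op 7 (select(4,5) replace("")): buf='OGNHBA' cursor=4
After op 8 (end): buf='OGNHBA' cursor=6

Answer: 6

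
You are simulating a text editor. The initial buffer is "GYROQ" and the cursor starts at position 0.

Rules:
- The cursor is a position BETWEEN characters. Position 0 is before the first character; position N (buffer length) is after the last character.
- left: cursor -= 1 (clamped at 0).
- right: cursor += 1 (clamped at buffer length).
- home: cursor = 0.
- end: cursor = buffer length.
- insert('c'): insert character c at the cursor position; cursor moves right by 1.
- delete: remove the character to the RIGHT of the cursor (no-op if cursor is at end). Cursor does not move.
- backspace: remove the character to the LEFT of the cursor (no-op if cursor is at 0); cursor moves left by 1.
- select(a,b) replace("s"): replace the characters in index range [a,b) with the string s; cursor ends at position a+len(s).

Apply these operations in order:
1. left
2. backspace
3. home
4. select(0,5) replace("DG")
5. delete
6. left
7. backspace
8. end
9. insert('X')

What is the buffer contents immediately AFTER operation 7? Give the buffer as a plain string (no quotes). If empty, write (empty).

After op 1 (left): buf='GYROQ' cursor=0
After op 2 (backspace): buf='GYROQ' cursor=0
After op 3 (home): buf='GYROQ' cursor=0
After op 4 (select(0,5) replace("DG")): buf='DG' cursor=2
After op 5 (delete): buf='DG' cursor=2
After op 6 (left): buf='DG' cursor=1
After op 7 (backspace): buf='G' cursor=0

Answer: G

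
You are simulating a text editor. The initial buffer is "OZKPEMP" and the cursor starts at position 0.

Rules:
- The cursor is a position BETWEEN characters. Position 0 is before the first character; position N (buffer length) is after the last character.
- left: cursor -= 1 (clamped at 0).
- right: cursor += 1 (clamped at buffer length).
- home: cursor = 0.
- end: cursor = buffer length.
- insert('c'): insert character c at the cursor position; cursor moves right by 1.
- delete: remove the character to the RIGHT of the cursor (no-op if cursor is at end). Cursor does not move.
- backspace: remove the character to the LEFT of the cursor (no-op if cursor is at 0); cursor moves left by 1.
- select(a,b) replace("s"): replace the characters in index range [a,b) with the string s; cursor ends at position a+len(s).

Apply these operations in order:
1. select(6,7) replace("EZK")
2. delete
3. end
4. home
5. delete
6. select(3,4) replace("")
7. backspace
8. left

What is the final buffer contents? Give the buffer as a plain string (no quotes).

After op 1 (select(6,7) replace("EZK")): buf='OZKPEMEZK' cursor=9
After op 2 (delete): buf='OZKPEMEZK' cursor=9
After op 3 (end): buf='OZKPEMEZK' cursor=9
After op 4 (home): buf='OZKPEMEZK' cursor=0
After op 5 (delete): buf='ZKPEMEZK' cursor=0
After op 6 (select(3,4) replace("")): buf='ZKPMEZK' cursor=3
After op 7 (backspace): buf='ZKMEZK' cursor=2
After op 8 (left): buf='ZKMEZK' cursor=1

Answer: ZKMEZK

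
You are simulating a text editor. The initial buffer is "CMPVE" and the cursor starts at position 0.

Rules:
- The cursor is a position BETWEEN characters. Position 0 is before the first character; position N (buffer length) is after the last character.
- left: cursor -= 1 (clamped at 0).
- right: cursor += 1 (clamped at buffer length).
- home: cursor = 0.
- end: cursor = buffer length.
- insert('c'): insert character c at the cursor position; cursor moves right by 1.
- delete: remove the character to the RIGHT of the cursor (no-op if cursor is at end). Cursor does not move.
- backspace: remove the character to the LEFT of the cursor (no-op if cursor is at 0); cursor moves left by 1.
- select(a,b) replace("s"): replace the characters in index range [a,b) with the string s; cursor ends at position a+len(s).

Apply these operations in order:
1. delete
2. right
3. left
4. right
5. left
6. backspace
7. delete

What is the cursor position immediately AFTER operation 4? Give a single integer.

Answer: 1

Derivation:
After op 1 (delete): buf='MPVE' cursor=0
After op 2 (right): buf='MPVE' cursor=1
After op 3 (left): buf='MPVE' cursor=0
After op 4 (right): buf='MPVE' cursor=1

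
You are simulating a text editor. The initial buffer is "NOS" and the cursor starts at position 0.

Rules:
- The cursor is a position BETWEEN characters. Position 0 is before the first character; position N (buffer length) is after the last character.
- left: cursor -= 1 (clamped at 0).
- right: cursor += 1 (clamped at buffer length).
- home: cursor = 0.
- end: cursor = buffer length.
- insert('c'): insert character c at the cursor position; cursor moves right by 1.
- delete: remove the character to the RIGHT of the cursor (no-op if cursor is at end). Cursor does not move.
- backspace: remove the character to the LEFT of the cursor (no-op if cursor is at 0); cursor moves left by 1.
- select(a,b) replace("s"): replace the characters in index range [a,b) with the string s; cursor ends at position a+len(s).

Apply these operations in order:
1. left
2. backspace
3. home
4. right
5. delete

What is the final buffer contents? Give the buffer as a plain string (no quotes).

After op 1 (left): buf='NOS' cursor=0
After op 2 (backspace): buf='NOS' cursor=0
After op 3 (home): buf='NOS' cursor=0
After op 4 (right): buf='NOS' cursor=1
After op 5 (delete): buf='NS' cursor=1

Answer: NS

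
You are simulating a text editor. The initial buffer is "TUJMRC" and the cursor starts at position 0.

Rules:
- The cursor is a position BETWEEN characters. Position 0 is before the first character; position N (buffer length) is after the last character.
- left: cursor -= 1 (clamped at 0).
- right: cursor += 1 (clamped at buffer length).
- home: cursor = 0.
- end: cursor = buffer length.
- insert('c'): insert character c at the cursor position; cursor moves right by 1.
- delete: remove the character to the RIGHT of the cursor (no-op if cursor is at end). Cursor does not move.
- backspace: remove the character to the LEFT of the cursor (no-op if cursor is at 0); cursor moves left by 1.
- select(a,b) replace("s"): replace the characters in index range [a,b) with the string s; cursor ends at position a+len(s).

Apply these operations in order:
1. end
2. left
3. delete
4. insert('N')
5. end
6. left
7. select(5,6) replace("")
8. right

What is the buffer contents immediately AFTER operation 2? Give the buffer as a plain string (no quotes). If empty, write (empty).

Answer: TUJMRC

Derivation:
After op 1 (end): buf='TUJMRC' cursor=6
After op 2 (left): buf='TUJMRC' cursor=5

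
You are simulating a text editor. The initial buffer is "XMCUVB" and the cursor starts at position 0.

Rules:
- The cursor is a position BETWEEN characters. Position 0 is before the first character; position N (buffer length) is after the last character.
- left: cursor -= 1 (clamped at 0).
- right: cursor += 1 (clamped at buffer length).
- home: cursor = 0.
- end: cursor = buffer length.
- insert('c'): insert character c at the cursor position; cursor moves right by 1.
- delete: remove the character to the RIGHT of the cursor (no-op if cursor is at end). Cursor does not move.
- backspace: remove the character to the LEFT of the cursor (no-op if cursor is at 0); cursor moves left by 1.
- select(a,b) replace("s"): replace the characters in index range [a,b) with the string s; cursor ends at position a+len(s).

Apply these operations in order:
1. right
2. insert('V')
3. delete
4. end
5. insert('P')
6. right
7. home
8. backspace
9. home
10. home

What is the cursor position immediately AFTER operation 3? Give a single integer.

After op 1 (right): buf='XMCUVB' cursor=1
After op 2 (insert('V')): buf='XVMCUVB' cursor=2
After op 3 (delete): buf='XVCUVB' cursor=2

Answer: 2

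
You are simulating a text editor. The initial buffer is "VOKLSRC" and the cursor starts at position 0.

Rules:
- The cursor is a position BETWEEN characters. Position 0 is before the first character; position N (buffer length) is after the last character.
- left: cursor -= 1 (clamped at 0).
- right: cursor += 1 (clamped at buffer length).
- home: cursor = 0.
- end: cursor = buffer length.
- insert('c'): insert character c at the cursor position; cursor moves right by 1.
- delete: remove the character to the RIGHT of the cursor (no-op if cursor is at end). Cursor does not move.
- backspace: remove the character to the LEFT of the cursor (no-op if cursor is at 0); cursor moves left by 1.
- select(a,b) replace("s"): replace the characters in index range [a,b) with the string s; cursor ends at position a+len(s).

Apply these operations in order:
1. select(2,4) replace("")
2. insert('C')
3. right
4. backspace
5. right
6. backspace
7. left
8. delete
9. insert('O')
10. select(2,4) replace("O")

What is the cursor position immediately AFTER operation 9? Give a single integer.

After op 1 (select(2,4) replace("")): buf='VOSRC' cursor=2
After op 2 (insert('C')): buf='VOCSRC' cursor=3
After op 3 (right): buf='VOCSRC' cursor=4
After op 4 (backspace): buf='VOCRC' cursor=3
After op 5 (right): buf='VOCRC' cursor=4
After op 6 (backspace): buf='VOCC' cursor=3
After op 7 (left): buf='VOCC' cursor=2
After op 8 (delete): buf='VOC' cursor=2
After op 9 (insert('O')): buf='VOOC' cursor=3

Answer: 3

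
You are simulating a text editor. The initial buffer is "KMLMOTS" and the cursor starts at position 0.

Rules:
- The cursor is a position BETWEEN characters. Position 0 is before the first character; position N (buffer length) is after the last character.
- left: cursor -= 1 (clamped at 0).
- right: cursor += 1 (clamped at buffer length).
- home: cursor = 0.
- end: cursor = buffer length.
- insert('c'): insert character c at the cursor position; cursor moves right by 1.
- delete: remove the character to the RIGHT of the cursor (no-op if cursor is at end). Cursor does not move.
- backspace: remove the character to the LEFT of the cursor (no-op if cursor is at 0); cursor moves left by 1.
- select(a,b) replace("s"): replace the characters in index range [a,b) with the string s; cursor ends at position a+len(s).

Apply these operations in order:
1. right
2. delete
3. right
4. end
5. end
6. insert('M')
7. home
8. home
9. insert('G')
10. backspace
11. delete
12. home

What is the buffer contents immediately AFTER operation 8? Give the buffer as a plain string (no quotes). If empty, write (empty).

Answer: KLMOTSM

Derivation:
After op 1 (right): buf='KMLMOTS' cursor=1
After op 2 (delete): buf='KLMOTS' cursor=1
After op 3 (right): buf='KLMOTS' cursor=2
After op 4 (end): buf='KLMOTS' cursor=6
After op 5 (end): buf='KLMOTS' cursor=6
After op 6 (insert('M')): buf='KLMOTSM' cursor=7
After op 7 (home): buf='KLMOTSM' cursor=0
After op 8 (home): buf='KLMOTSM' cursor=0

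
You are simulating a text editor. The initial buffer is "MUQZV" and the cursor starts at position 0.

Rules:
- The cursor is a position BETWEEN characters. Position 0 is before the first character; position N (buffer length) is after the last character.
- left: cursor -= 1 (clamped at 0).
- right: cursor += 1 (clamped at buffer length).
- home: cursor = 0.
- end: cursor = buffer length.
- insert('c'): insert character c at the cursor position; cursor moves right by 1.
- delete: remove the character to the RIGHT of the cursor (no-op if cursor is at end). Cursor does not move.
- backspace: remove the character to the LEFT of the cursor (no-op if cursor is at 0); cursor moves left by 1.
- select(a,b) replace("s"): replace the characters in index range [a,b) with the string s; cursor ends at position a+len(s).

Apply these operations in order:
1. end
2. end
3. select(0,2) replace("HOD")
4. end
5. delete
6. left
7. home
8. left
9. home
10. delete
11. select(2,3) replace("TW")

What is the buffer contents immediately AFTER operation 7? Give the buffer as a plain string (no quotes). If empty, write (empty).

After op 1 (end): buf='MUQZV' cursor=5
After op 2 (end): buf='MUQZV' cursor=5
After op 3 (select(0,2) replace("HOD")): buf='HODQZV' cursor=3
After op 4 (end): buf='HODQZV' cursor=6
After op 5 (delete): buf='HODQZV' cursor=6
After op 6 (left): buf='HODQZV' cursor=5
After op 7 (home): buf='HODQZV' cursor=0

Answer: HODQZV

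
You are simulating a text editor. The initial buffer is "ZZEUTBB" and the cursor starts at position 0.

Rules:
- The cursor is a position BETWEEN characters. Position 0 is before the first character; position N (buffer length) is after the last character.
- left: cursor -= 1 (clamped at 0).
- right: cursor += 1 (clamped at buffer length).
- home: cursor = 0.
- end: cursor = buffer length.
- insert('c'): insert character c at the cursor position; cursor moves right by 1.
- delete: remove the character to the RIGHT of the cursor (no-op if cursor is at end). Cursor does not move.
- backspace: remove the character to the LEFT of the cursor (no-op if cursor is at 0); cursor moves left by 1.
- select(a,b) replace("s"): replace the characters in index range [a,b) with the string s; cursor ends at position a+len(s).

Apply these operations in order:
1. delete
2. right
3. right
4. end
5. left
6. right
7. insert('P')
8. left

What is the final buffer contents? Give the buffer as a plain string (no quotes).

After op 1 (delete): buf='ZEUTBB' cursor=0
After op 2 (right): buf='ZEUTBB' cursor=1
After op 3 (right): buf='ZEUTBB' cursor=2
After op 4 (end): buf='ZEUTBB' cursor=6
After op 5 (left): buf='ZEUTBB' cursor=5
After op 6 (right): buf='ZEUTBB' cursor=6
After op 7 (insert('P')): buf='ZEUTBBP' cursor=7
After op 8 (left): buf='ZEUTBBP' cursor=6

Answer: ZEUTBBP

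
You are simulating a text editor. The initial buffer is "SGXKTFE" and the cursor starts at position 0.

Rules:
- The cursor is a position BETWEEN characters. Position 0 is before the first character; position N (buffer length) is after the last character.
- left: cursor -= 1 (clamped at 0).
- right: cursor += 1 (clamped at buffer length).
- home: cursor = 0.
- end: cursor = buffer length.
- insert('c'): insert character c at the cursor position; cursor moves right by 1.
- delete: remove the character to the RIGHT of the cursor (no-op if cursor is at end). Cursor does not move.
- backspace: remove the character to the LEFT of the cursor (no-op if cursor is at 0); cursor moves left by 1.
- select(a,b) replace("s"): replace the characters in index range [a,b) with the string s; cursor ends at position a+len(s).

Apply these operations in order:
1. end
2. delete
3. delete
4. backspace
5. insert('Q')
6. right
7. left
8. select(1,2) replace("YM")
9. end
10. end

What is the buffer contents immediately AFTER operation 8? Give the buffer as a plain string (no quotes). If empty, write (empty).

After op 1 (end): buf='SGXKTFE' cursor=7
After op 2 (delete): buf='SGXKTFE' cursor=7
After op 3 (delete): buf='SGXKTFE' cursor=7
After op 4 (backspace): buf='SGXKTF' cursor=6
After op 5 (insert('Q')): buf='SGXKTFQ' cursor=7
After op 6 (right): buf='SGXKTFQ' cursor=7
After op 7 (left): buf='SGXKTFQ' cursor=6
After op 8 (select(1,2) replace("YM")): buf='SYMXKTFQ' cursor=3

Answer: SYMXKTFQ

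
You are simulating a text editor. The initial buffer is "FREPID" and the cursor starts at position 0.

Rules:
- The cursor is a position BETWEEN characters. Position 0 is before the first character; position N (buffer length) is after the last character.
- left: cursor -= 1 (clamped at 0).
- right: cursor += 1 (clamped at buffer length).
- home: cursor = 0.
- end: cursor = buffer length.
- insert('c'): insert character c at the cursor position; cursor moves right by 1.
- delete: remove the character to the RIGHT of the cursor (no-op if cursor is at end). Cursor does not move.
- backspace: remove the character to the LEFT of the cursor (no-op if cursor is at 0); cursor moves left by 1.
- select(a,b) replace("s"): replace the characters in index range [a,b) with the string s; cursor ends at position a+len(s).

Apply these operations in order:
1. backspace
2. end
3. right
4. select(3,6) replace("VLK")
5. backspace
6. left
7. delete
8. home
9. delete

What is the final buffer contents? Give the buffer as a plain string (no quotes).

Answer: REV

Derivation:
After op 1 (backspace): buf='FREPID' cursor=0
After op 2 (end): buf='FREPID' cursor=6
After op 3 (right): buf='FREPID' cursor=6
After op 4 (select(3,6) replace("VLK")): buf='FREVLK' cursor=6
After op 5 (backspace): buf='FREVL' cursor=5
After op 6 (left): buf='FREVL' cursor=4
After op 7 (delete): buf='FREV' cursor=4
After op 8 (home): buf='FREV' cursor=0
After op 9 (delete): buf='REV' cursor=0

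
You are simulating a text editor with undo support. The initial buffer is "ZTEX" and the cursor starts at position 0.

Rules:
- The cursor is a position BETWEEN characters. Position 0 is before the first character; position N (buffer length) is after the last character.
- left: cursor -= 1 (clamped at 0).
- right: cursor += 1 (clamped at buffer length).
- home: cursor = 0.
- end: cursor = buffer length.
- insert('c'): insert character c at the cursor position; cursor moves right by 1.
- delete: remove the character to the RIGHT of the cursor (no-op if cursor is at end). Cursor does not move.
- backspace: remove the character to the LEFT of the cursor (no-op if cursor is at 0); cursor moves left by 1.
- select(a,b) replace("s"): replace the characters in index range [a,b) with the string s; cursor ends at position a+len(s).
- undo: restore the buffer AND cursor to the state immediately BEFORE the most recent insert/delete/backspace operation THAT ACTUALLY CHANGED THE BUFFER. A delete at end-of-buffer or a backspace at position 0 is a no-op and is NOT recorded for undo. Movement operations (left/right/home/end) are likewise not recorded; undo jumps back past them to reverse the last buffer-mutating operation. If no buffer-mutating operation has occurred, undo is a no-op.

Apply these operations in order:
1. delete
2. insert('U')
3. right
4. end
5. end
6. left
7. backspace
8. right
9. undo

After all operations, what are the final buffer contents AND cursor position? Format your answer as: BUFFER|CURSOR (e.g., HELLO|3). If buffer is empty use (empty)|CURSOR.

After op 1 (delete): buf='TEX' cursor=0
After op 2 (insert('U')): buf='UTEX' cursor=1
After op 3 (right): buf='UTEX' cursor=2
After op 4 (end): buf='UTEX' cursor=4
After op 5 (end): buf='UTEX' cursor=4
After op 6 (left): buf='UTEX' cursor=3
After op 7 (backspace): buf='UTX' cursor=2
After op 8 (right): buf='UTX' cursor=3
After op 9 (undo): buf='UTEX' cursor=3

Answer: UTEX|3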